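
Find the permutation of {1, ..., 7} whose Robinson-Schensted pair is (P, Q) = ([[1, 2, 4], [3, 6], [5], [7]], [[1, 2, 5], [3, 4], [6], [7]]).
Reverse the RSK construction: for i from n down to 1, find the cell of Q containing i, remove the entry at that cell from P, and reverse-bump it up through P; the value ejected from row 1 is w(i).

Step i=7: Q has 7 at row 4, column 1; remove 7 from row 4 of P and reverse-bump: 7 enters row 3 and ejects 5; 5 enters row 2 and ejects 3; 3 enters row 1 and ejects 2. So w(7) = 2. P is now [[1, 3, 4], [5, 6], [7]].
Step i=6: Q has 6 at row 3, column 1; remove 7 from row 3 of P and reverse-bump: 7 enters row 2 and ejects 6; 6 enters row 1 and ejects 4. So w(6) = 4. P is now [[1, 3, 6], [5, 7]].
Step i=5: Q has 5 at row 1, column 3; remove that cell from P, ejecting 6. So w(5) = 6. P is now [[1, 3], [5, 7]].
Step i=4: Q has 4 at row 2, column 2; remove 7 from row 2 of P and reverse-bump: 7 enters row 1 and ejects 3. So w(4) = 3. P is now [[1, 7], [5]].
Step i=3: Q has 3 at row 2, column 1; remove 5 from row 2 of P and reverse-bump: 5 enters row 1 and ejects 1. So w(3) = 1. P is now [[5, 7]].
Step i=2: Q has 2 at row 1, column 2; remove that cell from P, ejecting 7. So w(2) = 7. P is now [[5]].
Step i=1: Q has 1 at row 1, column 1; remove that cell from P, ejecting 5. So w(1) = 5. P is now [].

So w = 5 7 1 3 6 4 2.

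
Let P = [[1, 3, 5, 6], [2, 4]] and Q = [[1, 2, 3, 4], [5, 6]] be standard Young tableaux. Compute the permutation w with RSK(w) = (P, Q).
2 4 5 6 1 3

Reverse the RSK construction: for i from n down to 1, find the cell of Q containing i, remove the entry at that cell from P, and reverse-bump it up through P; the value ejected from row 1 is w(i).

Step i=6: Q has 6 at row 2, column 2; remove 4 from row 2 of P and reverse-bump: 4 enters row 1 and ejects 3. So w(6) = 3. P is now [[1, 4, 5, 6], [2]].
Step i=5: Q has 5 at row 2, column 1; remove 2 from row 2 of P and reverse-bump: 2 enters row 1 and ejects 1. So w(5) = 1. P is now [[2, 4, 5, 6]].
Step i=4: Q has 4 at row 1, column 4; remove that cell from P, ejecting 6. So w(4) = 6. P is now [[2, 4, 5]].
Step i=3: Q has 3 at row 1, column 3; remove that cell from P, ejecting 5. So w(3) = 5. P is now [[2, 4]].
Step i=2: Q has 2 at row 1, column 2; remove that cell from P, ejecting 4. So w(2) = 4. P is now [[2]].
Step i=1: Q has 1 at row 1, column 1; remove that cell from P, ejecting 2. So w(1) = 2. P is now [].

So w = 2 4 5 6 1 3.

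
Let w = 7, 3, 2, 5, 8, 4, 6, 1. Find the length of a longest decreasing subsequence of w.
4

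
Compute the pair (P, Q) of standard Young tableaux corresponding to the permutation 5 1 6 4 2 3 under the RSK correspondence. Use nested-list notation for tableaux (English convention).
Insert each entry of the permutation into P by Schensted row insertion, recording in Q the position of each new cell.

After inserting 5: P = [[5]].
After inserting 1: P = [[1], [5]].
After inserting 6: P = [[1, 6], [5]].
After inserting 4: P = [[1, 4], [5, 6]].
After inserting 2: P = [[1, 2], [4, 6], [5]].
After inserting 3: P = [[1, 2, 3], [4, 6], [5]].

So P = [[1, 2, 3], [4, 6], [5]], Q = [[1, 3, 6], [2, 4], [5]].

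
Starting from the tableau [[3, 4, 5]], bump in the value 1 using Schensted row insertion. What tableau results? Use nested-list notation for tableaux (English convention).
[[1, 4, 5], [3]]

In row 1, 1 replaces 3 (the leftmost entry greater than 1); 3 is bumped to row 2. 3 starts a new row 2. The new tableau is [[1, 4, 5], [3]].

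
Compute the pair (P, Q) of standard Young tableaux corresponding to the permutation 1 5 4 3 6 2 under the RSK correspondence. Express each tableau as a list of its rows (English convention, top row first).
P = [[1, 2, 6], [3], [4], [5]], Q = [[1, 2, 5], [3], [4], [6]]

Insert each entry of the permutation into P by Schensted row insertion, recording in Q the position of each new cell.

Insert 1: appended to row 1. P = [[1]], Q = [[1]].
Insert 5: appended to row 1. P = [[1, 5]], Q = [[1, 2]].
Insert 4: 4 bumps 5 from row 1; 5 starts row 2. P = [[1, 4], [5]], Q = [[1, 2], [3]].
Insert 3: 3 bumps 4 from row 1; 4 bumps 5 from row 2; 5 starts row 3. P = [[1, 3], [4], [5]], Q = [[1, 2], [3], [4]].
Insert 6: appended to row 1. P = [[1, 3, 6], [4], [5]], Q = [[1, 2, 5], [3], [4]].
Insert 2: 2 bumps 3 from row 1; 3 bumps 4 from row 2; 4 bumps 5 from row 3; 5 starts row 4. P = [[1, 2, 6], [3], [4], [5]], Q = [[1, 2, 5], [3], [4], [6]].

So P = [[1, 2, 6], [3], [4], [5]], Q = [[1, 2, 5], [3], [4], [6]].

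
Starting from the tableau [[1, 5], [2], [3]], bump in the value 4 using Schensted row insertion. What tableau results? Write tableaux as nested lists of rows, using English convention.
In row 1, 4 replaces 5 (the leftmost entry greater than 4); 5 is bumped to row 2. 5 is appended to row 2. The new tableau is [[1, 4], [2, 5], [3]].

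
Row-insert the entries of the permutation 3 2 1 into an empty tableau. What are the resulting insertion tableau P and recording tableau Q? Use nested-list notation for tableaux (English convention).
Insert each entry of the permutation into P by Schensted row insertion, recording in Q the position of each new cell.

Insert 3: appended to row 1. P = [[3]].
Insert 2: 2 bumps 3 from row 1; 3 starts row 2. P = [[2], [3]].
Insert 1: 1 bumps 2 from row 1; 2 bumps 3 from row 2; 3 starts row 3. P = [[1], [2], [3]].

So P = [[1], [2], [3]], Q = [[1], [2], [3]].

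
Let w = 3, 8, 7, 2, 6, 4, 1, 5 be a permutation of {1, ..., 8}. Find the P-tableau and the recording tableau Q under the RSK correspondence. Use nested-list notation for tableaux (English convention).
P = [[1, 4, 5], [2, 6], [3], [7], [8]], Q = [[1, 2, 8], [3, 5], [4], [6], [7]]

Insert each entry of the permutation into P by Schensted row insertion, recording in Q the position of each new cell.

Insert 3: appended to row 1. P = [[3]].
Insert 8: appended to row 1. P = [[3, 8]].
Insert 7: 7 bumps 8 from row 1; 8 starts row 2. P = [[3, 7], [8]].
Insert 2: 2 bumps 3 from row 1; 3 bumps 8 from row 2; 8 starts row 3. P = [[2, 7], [3], [8]].
Insert 6: 6 bumps 7 from row 1; 7 appends to row 2. P = [[2, 6], [3, 7], [8]].
Insert 4: 4 bumps 6 from row 1; 6 bumps 7 from row 2; 7 bumps 8 from row 3; 8 starts row 4. P = [[2, 4], [3, 6], [7], [8]].
Insert 1: 1 bumps 2 from row 1; 2 bumps 3 from row 2; 3 bumps 7 from row 3; 7 bumps 8 from row 4; 8 starts row 5. P = [[1, 4], [2, 6], [3], [7], [8]].
Insert 5: appended to row 1. P = [[1, 4, 5], [2, 6], [3], [7], [8]].

So P = [[1, 4, 5], [2, 6], [3], [7], [8]], Q = [[1, 2, 8], [3, 5], [4], [6], [7]].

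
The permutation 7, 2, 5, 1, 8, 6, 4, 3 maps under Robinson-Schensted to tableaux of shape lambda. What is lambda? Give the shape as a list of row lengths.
RSK row insertion gives P = [[1, 3, 6], [2, 4], [5, 8], [7]], which has shape [3, 2, 2, 1].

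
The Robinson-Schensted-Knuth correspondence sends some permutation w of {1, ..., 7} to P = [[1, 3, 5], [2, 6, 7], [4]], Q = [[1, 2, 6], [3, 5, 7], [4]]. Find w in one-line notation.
4 6 2 1 3 7 5

Reverse RSK: for i = n, n-1, ..., 1, locate i in Q, remove the corresponding corner cell from P, and reverse-bump its entry up through P; the value ejected from row 1 is w(i).

So w = 4 6 2 1 3 7 5.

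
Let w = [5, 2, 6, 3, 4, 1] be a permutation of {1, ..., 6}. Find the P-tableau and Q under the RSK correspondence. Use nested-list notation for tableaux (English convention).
Insert each entry of the permutation into P by Schensted row insertion, recording in Q the position of each new cell.

After inserting 5: P = [[5]].
After inserting 2: P = [[2], [5]].
After inserting 6: P = [[2, 6], [5]].
After inserting 3: P = [[2, 3], [5, 6]].
After inserting 4: P = [[2, 3, 4], [5, 6]].
After inserting 1: P = [[1, 3, 4], [2, 6], [5]].

So P = [[1, 3, 4], [2, 6], [5]], Q = [[1, 3, 5], [2, 4], [6]].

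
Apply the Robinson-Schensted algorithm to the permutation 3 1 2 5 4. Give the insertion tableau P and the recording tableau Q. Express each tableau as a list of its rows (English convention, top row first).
Insert each entry of the permutation into P by Schensted row insertion, recording in Q the position of each new cell.

Insert 3: appended to row 1. P = [[3]].
Insert 1: 1 bumps 3 from row 1; 3 starts row 2. P = [[1], [3]].
Insert 2: appended to row 1. P = [[1, 2], [3]].
Insert 5: appended to row 1. P = [[1, 2, 5], [3]].
Insert 4: 4 bumps 5 from row 1; 5 appends to row 2. P = [[1, 2, 4], [3, 5]].

So P = [[1, 2, 4], [3, 5]], Q = [[1, 3, 4], [2, 5]].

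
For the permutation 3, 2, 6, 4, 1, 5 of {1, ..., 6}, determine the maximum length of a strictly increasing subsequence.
3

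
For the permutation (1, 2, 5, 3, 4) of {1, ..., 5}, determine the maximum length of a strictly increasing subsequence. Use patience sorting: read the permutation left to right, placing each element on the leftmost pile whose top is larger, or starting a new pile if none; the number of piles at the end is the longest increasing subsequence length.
4

1: new pile. tops = [1]
2: new pile. tops = [1, 2]
5: new pile. tops = [1, 2, 5]
3: onto pile 3 (replacing 5). tops = [1, 2, 3]
4: new pile. tops = [1, 2, 3, 4]

4 piles, so the longest increasing subsequence has length 4.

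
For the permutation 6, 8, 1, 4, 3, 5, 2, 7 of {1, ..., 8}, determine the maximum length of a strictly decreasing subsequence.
4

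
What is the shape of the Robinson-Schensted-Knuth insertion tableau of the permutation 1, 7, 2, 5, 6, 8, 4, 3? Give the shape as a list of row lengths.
Row-insert each entry into an empty tableau.

After inserting 1: P = [[1]].
After inserting 7: P = [[1, 7]].
After inserting 2: P = [[1, 2], [7]].
After inserting 5: P = [[1, 2, 5], [7]].
After inserting 6: P = [[1, 2, 5, 6], [7]].
After inserting 8: P = [[1, 2, 5, 6, 8], [7]].
After inserting 4: P = [[1, 2, 4, 6, 8], [5], [7]].
After inserting 3: P = [[1, 2, 3, 6, 8], [4], [5], [7]].

The final insertion tableau P = [[1, 2, 3, 6, 8], [4], [5], [7]] has shape [5, 1, 1, 1].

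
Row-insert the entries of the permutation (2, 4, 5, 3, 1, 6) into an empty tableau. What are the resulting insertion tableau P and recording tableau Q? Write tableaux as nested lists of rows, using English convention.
P = [[1, 3, 5, 6], [2], [4]], Q = [[1, 2, 3, 6], [4], [5]]

Insert each entry of the permutation into P by Schensted row insertion, recording in Q the position of each new cell.

After inserting 2: P = [[2]].
After inserting 4: P = [[2, 4]].
After inserting 5: P = [[2, 4, 5]].
After inserting 3: P = [[2, 3, 5], [4]].
After inserting 1: P = [[1, 3, 5], [2], [4]].
After inserting 6: P = [[1, 3, 5, 6], [2], [4]].

So P = [[1, 3, 5, 6], [2], [4]], Q = [[1, 2, 3, 6], [4], [5]].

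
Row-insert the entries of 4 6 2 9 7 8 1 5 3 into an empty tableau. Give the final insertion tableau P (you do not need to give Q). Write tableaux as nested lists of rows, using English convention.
Insert 4: appended to row 1. P = [[4]].
Insert 6: appended to row 1. P = [[4, 6]].
Insert 2: 2 bumps 4 from row 1; 4 starts row 2. P = [[2, 6], [4]].
Insert 9: appended to row 1. P = [[2, 6, 9], [4]].
Insert 7: 7 bumps 9 from row 1; 9 appends to row 2. P = [[2, 6, 7], [4, 9]].
Insert 8: appended to row 1. P = [[2, 6, 7, 8], [4, 9]].
Insert 1: 1 bumps 2 from row 1; 2 bumps 4 from row 2; 4 starts row 3. P = [[1, 6, 7, 8], [2, 9], [4]].
Insert 5: 5 bumps 6 from row 1; 6 bumps 9 from row 2; 9 appends to row 3. P = [[1, 5, 7, 8], [2, 6], [4, 9]].
Insert 3: 3 bumps 5 from row 1; 5 bumps 6 from row 2; 6 bumps 9 from row 3; 9 starts row 4. P = [[1, 3, 7, 8], [2, 5], [4, 6], [9]].

So P = [[1, 3, 7, 8], [2, 5], [4, 6], [9]].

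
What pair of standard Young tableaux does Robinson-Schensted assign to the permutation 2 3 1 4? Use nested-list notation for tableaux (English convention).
P = [[1, 3, 4], [2]], Q = [[1, 2, 4], [3]]

Insert each entry of the permutation into P by Schensted row insertion, recording in Q the position of each new cell.

Insert 2: appended to row 1. P = [[2]], Q = [[1]].
Insert 3: appended to row 1. P = [[2, 3]], Q = [[1, 2]].
Insert 1: 1 bumps 2 from row 1; 2 starts row 2. P = [[1, 3], [2]], Q = [[1, 2], [3]].
Insert 4: appended to row 1. P = [[1, 3, 4], [2]], Q = [[1, 2, 4], [3]].

So P = [[1, 3, 4], [2]], Q = [[1, 2, 4], [3]].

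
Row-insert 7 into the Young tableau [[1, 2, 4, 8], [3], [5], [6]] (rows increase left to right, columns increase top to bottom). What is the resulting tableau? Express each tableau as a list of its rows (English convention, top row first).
[[1, 2, 4, 7], [3, 8], [5], [6]]

In row 1, 7 replaces 8 (the leftmost entry greater than 7); 8 is bumped to row 2. 8 is appended to row 2. The new tableau is [[1, 2, 4, 7], [3, 8], [5], [6]].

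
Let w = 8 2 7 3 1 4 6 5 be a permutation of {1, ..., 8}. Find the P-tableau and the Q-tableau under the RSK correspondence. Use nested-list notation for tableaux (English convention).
Insert each entry of the permutation into P by Schensted row insertion, recording in Q the position of each new cell.

Insert 8: appended to row 1. P = [[8]].
Insert 2: 2 bumps 8 from row 1; 8 starts row 2. P = [[2], [8]].
Insert 7: appended to row 1. P = [[2, 7], [8]].
Insert 3: 3 bumps 7 from row 1; 7 bumps 8 from row 2; 8 starts row 3. P = [[2, 3], [7], [8]].
Insert 1: 1 bumps 2 from row 1; 2 bumps 7 from row 2; 7 bumps 8 from row 3; 8 starts row 4. P = [[1, 3], [2], [7], [8]].
Insert 4: appended to row 1. P = [[1, 3, 4], [2], [7], [8]].
Insert 6: appended to row 1. P = [[1, 3, 4, 6], [2], [7], [8]].
Insert 5: 5 bumps 6 from row 1; 6 appends to row 2. P = [[1, 3, 4, 5], [2, 6], [7], [8]].

So P = [[1, 3, 4, 5], [2, 6], [7], [8]], Q = [[1, 3, 6, 7], [2, 8], [4], [5]].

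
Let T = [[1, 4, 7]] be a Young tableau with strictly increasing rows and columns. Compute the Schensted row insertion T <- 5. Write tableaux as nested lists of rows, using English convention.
In row 1, 5 replaces 7 (the leftmost entry greater than 5); 7 is bumped to row 2. 7 starts a new row 2. The new tableau is [[1, 4, 5], [7]].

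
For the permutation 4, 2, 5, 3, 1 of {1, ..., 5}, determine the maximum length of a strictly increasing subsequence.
2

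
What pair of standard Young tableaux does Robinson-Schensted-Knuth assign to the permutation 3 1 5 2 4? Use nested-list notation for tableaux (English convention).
Insert each entry of the permutation into P by Schensted row insertion, recording in Q the position of each new cell.

Insert 3: appended to row 1. P = [[3]], Q = [[1]].
Insert 1: 1 bumps 3 from row 1; 3 starts row 2. P = [[1], [3]], Q = [[1], [2]].
Insert 5: appended to row 1. P = [[1, 5], [3]], Q = [[1, 3], [2]].
Insert 2: 2 bumps 5 from row 1; 5 appends to row 2. P = [[1, 2], [3, 5]], Q = [[1, 3], [2, 4]].
Insert 4: appended to row 1. P = [[1, 2, 4], [3, 5]], Q = [[1, 3, 5], [2, 4]].

So P = [[1, 2, 4], [3, 5]], Q = [[1, 3, 5], [2, 4]].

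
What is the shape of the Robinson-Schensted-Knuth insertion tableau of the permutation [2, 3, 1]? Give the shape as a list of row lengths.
[2, 1]

Row-insert each entry into an empty tableau.

After inserting 2: P = [[2]].
After inserting 3: P = [[2, 3]].
After inserting 1: P = [[1, 3], [2]].

The final insertion tableau P = [[1, 3], [2]] has shape [2, 1].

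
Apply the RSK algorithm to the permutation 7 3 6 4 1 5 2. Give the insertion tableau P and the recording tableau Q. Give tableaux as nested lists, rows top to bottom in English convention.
P = [[1, 2, 5], [3, 4], [6], [7]], Q = [[1, 3, 6], [2, 7], [4], [5]]

Insert each entry of the permutation into P by Schensted row insertion, recording in Q the position of each new cell.

Insert 7: appended to row 1. P = [[7]].
Insert 3: 3 bumps 7 from row 1; 7 starts row 2. P = [[3], [7]].
Insert 6: appended to row 1. P = [[3, 6], [7]].
Insert 4: 4 bumps 6 from row 1; 6 bumps 7 from row 2; 7 starts row 3. P = [[3, 4], [6], [7]].
Insert 1: 1 bumps 3 from row 1; 3 bumps 6 from row 2; 6 bumps 7 from row 3; 7 starts row 4. P = [[1, 4], [3], [6], [7]].
Insert 5: appended to row 1. P = [[1, 4, 5], [3], [6], [7]].
Insert 2: 2 bumps 4 from row 1; 4 appends to row 2. P = [[1, 2, 5], [3, 4], [6], [7]].

So P = [[1, 2, 5], [3, 4], [6], [7]], Q = [[1, 3, 6], [2, 7], [4], [5]].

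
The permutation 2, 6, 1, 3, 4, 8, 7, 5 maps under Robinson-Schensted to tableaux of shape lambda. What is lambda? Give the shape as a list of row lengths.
[4, 3, 1]

Row-insert each entry into an empty tableau.

After inserting 2: P = [[2]].
After inserting 6: P = [[2, 6]].
After inserting 1: P = [[1, 6], [2]].
After inserting 3: P = [[1, 3], [2, 6]].
After inserting 4: P = [[1, 3, 4], [2, 6]].
After inserting 8: P = [[1, 3, 4, 8], [2, 6]].
After inserting 7: P = [[1, 3, 4, 7], [2, 6, 8]].
After inserting 5: P = [[1, 3, 4, 5], [2, 6, 7], [8]].

The final insertion tableau P = [[1, 3, 4, 5], [2, 6, 7], [8]] has shape [4, 3, 1].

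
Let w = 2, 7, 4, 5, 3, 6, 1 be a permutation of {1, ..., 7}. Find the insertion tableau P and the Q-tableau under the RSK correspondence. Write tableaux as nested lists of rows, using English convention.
Insert each entry of the permutation into P by Schensted row insertion, recording in Q the position of each new cell.

Insert 2: appended to row 1. P = [[2]], Q = [[1]].
Insert 7: appended to row 1. P = [[2, 7]], Q = [[1, 2]].
Insert 4: 4 bumps 7 from row 1; 7 starts row 2. P = [[2, 4], [7]], Q = [[1, 2], [3]].
Insert 5: appended to row 1. P = [[2, 4, 5], [7]], Q = [[1, 2, 4], [3]].
Insert 3: 3 bumps 4 from row 1; 4 bumps 7 from row 2; 7 starts row 3. P = [[2, 3, 5], [4], [7]], Q = [[1, 2, 4], [3], [5]].
Insert 6: appended to row 1. P = [[2, 3, 5, 6], [4], [7]], Q = [[1, 2, 4, 6], [3], [5]].
Insert 1: 1 bumps 2 from row 1; 2 bumps 4 from row 2; 4 bumps 7 from row 3; 7 starts row 4. P = [[1, 3, 5, 6], [2], [4], [7]], Q = [[1, 2, 4, 6], [3], [5], [7]].

So P = [[1, 3, 5, 6], [2], [4], [7]], Q = [[1, 2, 4, 6], [3], [5], [7]].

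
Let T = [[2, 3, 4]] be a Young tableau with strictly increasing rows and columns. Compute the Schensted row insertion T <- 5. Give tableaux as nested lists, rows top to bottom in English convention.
5 is larger than every entry of row 1, so it is appended to row 1. The new tableau is [[2, 3, 4, 5]].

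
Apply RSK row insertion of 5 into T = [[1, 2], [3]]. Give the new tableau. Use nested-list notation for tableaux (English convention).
[[1, 2, 5], [3]]

5 is larger than every entry of row 1, so it is appended to row 1. The new tableau is [[1, 2, 5], [3]].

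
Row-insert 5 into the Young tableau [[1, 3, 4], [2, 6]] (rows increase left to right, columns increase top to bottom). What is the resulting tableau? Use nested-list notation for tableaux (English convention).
[[1, 3, 4, 5], [2, 6]]

5 is larger than every entry of row 1, so it is appended to row 1. The new tableau is [[1, 3, 4, 5], [2, 6]].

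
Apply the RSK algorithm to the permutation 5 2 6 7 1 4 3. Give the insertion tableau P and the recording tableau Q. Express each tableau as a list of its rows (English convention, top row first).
Insert each entry of the permutation into P by Schensted row insertion, recording in Q the position of each new cell.

After inserting 5: P = [[5]].
After inserting 2: P = [[2], [5]].
After inserting 6: P = [[2, 6], [5]].
After inserting 7: P = [[2, 6, 7], [5]].
After inserting 1: P = [[1, 6, 7], [2], [5]].
After inserting 4: P = [[1, 4, 7], [2, 6], [5]].
After inserting 3: P = [[1, 3, 7], [2, 4], [5, 6]].

So P = [[1, 3, 7], [2, 4], [5, 6]], Q = [[1, 3, 4], [2, 6], [5, 7]].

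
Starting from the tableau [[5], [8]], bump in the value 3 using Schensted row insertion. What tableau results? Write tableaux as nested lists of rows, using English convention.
In row 1, 3 replaces 5 (the leftmost entry greater than 3); 5 is bumped to row 2. In row 2, 5 replaces 8 (the leftmost entry greater than 5); 8 is bumped to row 3. 8 starts a new row 3. The new tableau is [[3], [5], [8]].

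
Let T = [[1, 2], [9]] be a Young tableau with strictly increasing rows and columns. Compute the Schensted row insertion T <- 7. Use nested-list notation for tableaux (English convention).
7 is larger than every entry of row 1, so it is appended to row 1. The new tableau is [[1, 2, 7], [9]].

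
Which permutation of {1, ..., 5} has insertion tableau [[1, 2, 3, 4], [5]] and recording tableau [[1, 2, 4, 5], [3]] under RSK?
1 5 2 3 4

Reverse RSK: for i = n, n-1, ..., 1, locate i in Q, remove the corresponding corner cell from P, and reverse-bump its entry up through P; the value ejected from row 1 is w(i).

So w = 1 5 2 3 4.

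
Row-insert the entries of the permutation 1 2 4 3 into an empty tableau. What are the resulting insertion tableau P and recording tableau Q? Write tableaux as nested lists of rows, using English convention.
Insert each entry of the permutation into P by Schensted row insertion, recording in Q the position of each new cell.

Insert 1: appended to row 1. P = [[1]], Q = [[1]].
Insert 2: appended to row 1. P = [[1, 2]], Q = [[1, 2]].
Insert 4: appended to row 1. P = [[1, 2, 4]], Q = [[1, 2, 3]].
Insert 3: 3 bumps 4 from row 1; 4 starts row 2. P = [[1, 2, 3], [4]], Q = [[1, 2, 3], [4]].

So P = [[1, 2, 3], [4]], Q = [[1, 2, 3], [4]].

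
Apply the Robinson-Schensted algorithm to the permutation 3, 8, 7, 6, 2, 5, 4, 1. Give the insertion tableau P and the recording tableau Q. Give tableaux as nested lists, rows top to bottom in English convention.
Insert each entry of the permutation into P by Schensted row insertion, recording in Q the position of each new cell.

Insert 3: appended to row 1. P = [[3]].
Insert 8: appended to row 1. P = [[3, 8]].
Insert 7: 7 bumps 8 from row 1; 8 starts row 2. P = [[3, 7], [8]].
Insert 6: 6 bumps 7 from row 1; 7 bumps 8 from row 2; 8 starts row 3. P = [[3, 6], [7], [8]].
Insert 2: 2 bumps 3 from row 1; 3 bumps 7 from row 2; 7 bumps 8 from row 3; 8 starts row 4. P = [[2, 6], [3], [7], [8]].
Insert 5: 5 bumps 6 from row 1; 6 appends to row 2. P = [[2, 5], [3, 6], [7], [8]].
Insert 4: 4 bumps 5 from row 1; 5 bumps 6 from row 2; 6 bumps 7 from row 3; 7 bumps 8 from row 4; 8 starts row 5. P = [[2, 4], [3, 5], [6], [7], [8]].
Insert 1: 1 bumps 2 from row 1; 2 bumps 3 from row 2; 3 bumps 6 from row 3; 6 bumps 7 from row 4; 7 bumps 8 from row 5; 8 starts row 6. P = [[1, 4], [2, 5], [3], [6], [7], [8]].

So P = [[1, 4], [2, 5], [3], [6], [7], [8]], Q = [[1, 2], [3, 6], [4], [5], [7], [8]].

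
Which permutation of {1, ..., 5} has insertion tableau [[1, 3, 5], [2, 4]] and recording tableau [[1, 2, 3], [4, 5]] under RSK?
2 4 5 1 3

Reverse RSK: for i = n, n-1, ..., 1, locate i in Q, remove the corresponding corner cell from P, and reverse-bump its entry up through P; the value ejected from row 1 is w(i).

So w = 2 4 5 1 3.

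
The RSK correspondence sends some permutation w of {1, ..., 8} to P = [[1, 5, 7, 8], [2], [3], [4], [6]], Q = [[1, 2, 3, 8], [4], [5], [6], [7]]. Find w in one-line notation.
Reverse RSK: for i = n, n-1, ..., 1, locate i in Q, remove the corresponding corner cell from P, and reverse-bump its entry up through P; the value ejected from row 1 is w(i).

So w = 4 6 7 5 3 2 1 8.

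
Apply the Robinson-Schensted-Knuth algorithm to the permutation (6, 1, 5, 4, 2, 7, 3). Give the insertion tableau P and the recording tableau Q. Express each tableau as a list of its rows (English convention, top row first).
Insert each entry of the permutation into P by Schensted row insertion, recording in Q the position of each new cell.

After inserting 6: P = [[6]].
After inserting 1: P = [[1], [6]].
After inserting 5: P = [[1, 5], [6]].
After inserting 4: P = [[1, 4], [5], [6]].
After inserting 2: P = [[1, 2], [4], [5], [6]].
After inserting 7: P = [[1, 2, 7], [4], [5], [6]].
After inserting 3: P = [[1, 2, 3], [4, 7], [5], [6]].

So P = [[1, 2, 3], [4, 7], [5], [6]], Q = [[1, 3, 6], [2, 7], [4], [5]].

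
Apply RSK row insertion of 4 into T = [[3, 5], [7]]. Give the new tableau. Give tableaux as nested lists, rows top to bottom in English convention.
In row 1, 4 replaces 5 (the leftmost entry greater than 4); 5 is bumped to row 2. In row 2, 5 replaces 7 (the leftmost entry greater than 5); 7 is bumped to row 3. 7 starts a new row 3. The new tableau is [[3, 4], [5], [7]].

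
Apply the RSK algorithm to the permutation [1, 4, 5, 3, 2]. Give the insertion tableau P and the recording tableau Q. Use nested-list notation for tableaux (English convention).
P = [[1, 2, 5], [3], [4]], Q = [[1, 2, 3], [4], [5]]

Insert each entry of the permutation into P by Schensted row insertion, recording in Q the position of each new cell.

Insert 1: appended to row 1. P = [[1]], Q = [[1]].
Insert 4: appended to row 1. P = [[1, 4]], Q = [[1, 2]].
Insert 5: appended to row 1. P = [[1, 4, 5]], Q = [[1, 2, 3]].
Insert 3: 3 bumps 4 from row 1; 4 starts row 2. P = [[1, 3, 5], [4]], Q = [[1, 2, 3], [4]].
Insert 2: 2 bumps 3 from row 1; 3 bumps 4 from row 2; 4 starts row 3. P = [[1, 2, 5], [3], [4]], Q = [[1, 2, 3], [4], [5]].

So P = [[1, 2, 5], [3], [4]], Q = [[1, 2, 3], [4], [5]].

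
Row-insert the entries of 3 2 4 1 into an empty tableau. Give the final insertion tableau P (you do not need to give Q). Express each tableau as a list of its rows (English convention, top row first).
P = [[1, 4], [2], [3]]

After inserting 3: P = [[3]].
After inserting 2: P = [[2], [3]].
After inserting 4: P = [[2, 4], [3]].
After inserting 1: P = [[1, 4], [2], [3]].

So P = [[1, 4], [2], [3]].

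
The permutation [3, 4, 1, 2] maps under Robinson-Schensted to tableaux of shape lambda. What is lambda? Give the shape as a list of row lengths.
Row-insert each entry into an empty tableau.

After inserting 3: P = [[3]].
After inserting 4: P = [[3, 4]].
After inserting 1: P = [[1, 4], [3]].
After inserting 2: P = [[1, 2], [3, 4]].

The final insertion tableau P = [[1, 2], [3, 4]] has shape [2, 2].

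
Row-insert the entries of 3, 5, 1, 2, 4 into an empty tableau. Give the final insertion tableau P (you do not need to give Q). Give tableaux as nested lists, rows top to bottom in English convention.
P = [[1, 2, 4], [3, 5]]

Insert 3: appended to row 1. P = [[3]].
Insert 5: appended to row 1. P = [[3, 5]].
Insert 1: 1 bumps 3 from row 1; 3 starts row 2. P = [[1, 5], [3]].
Insert 2: 2 bumps 5 from row 1; 5 appends to row 2. P = [[1, 2], [3, 5]].
Insert 4: appended to row 1. P = [[1, 2, 4], [3, 5]].

So P = [[1, 2, 4], [3, 5]].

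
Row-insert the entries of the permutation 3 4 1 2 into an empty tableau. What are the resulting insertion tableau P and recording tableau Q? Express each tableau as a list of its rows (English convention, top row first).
Insert each entry of the permutation into P by Schensted row insertion, recording in Q the position of each new cell.

Insert 3: appended to row 1. P = [[3]].
Insert 4: appended to row 1. P = [[3, 4]].
Insert 1: 1 bumps 3 from row 1; 3 starts row 2. P = [[1, 4], [3]].
Insert 2: 2 bumps 4 from row 1; 4 appends to row 2. P = [[1, 2], [3, 4]].

So P = [[1, 2], [3, 4]], Q = [[1, 2], [3, 4]].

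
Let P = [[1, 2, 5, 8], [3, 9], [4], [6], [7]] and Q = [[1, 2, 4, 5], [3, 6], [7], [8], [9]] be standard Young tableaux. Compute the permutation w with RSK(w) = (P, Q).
1 7 4 6 9 8 5 3 2

Reverse the RSK construction: for i from n down to 1, find the cell of Q containing i, remove the entry at that cell from P, and reverse-bump it up through P; the value ejected from row 1 is w(i).

Step i=9: Q has 9 at row 5, column 1; remove 7 from row 5 of P and reverse-bump: 7 enters row 4 and ejects 6; 6 enters row 3 and ejects 4; 4 enters row 2 and ejects 3; 3 enters row 1 and ejects 2. So w(9) = 2. P is now [[1, 3, 5, 8], [4, 9], [6], [7]].
Step i=8: Q has 8 at row 4, column 1; remove 7 from row 4 of P and reverse-bump: 7 enters row 3 and ejects 6; 6 enters row 2 and ejects 4; 4 enters row 1 and ejects 3. So w(8) = 3. P is now [[1, 4, 5, 8], [6, 9], [7]].
Step i=7: Q has 7 at row 3, column 1; remove 7 from row 3 of P and reverse-bump: 7 enters row 2 and ejects 6; 6 enters row 1 and ejects 5. So w(7) = 5. P is now [[1, 4, 6, 8], [7, 9]].
Step i=6: Q has 6 at row 2, column 2; remove 9 from row 2 of P and reverse-bump: 9 enters row 1 and ejects 8. So w(6) = 8. P is now [[1, 4, 6, 9], [7]].
Step i=5: Q has 5 at row 1, column 4; remove that cell from P, ejecting 9. So w(5) = 9. P is now [[1, 4, 6], [7]].
Step i=4: Q has 4 at row 1, column 3; remove that cell from P, ejecting 6. So w(4) = 6. P is now [[1, 4], [7]].
Step i=3: Q has 3 at row 2, column 1; remove 7 from row 2 of P and reverse-bump: 7 enters row 1 and ejects 4. So w(3) = 4. P is now [[1, 7]].
Step i=2: Q has 2 at row 1, column 2; remove that cell from P, ejecting 7. So w(2) = 7. P is now [[1]].
Step i=1: Q has 1 at row 1, column 1; remove that cell from P, ejecting 1. So w(1) = 1. P is now [].

So w = 1 7 4 6 9 8 5 3 2.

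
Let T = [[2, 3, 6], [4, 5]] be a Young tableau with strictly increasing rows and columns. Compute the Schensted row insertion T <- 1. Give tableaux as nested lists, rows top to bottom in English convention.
In row 1, 1 replaces 2 (the leftmost entry greater than 1); 2 is bumped to row 2. In row 2, 2 replaces 4 (the leftmost entry greater than 2); 4 is bumped to row 3. 4 starts a new row 3. The new tableau is [[1, 3, 6], [2, 5], [4]].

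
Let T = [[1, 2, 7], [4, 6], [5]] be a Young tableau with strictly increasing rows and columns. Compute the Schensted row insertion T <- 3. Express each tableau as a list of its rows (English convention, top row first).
[[1, 2, 3], [4, 6, 7], [5]]

In row 1, 3 replaces 7 (the leftmost entry greater than 3); 7 is bumped to row 2. 7 is appended to row 2. The new tableau is [[1, 2, 3], [4, 6, 7], [5]].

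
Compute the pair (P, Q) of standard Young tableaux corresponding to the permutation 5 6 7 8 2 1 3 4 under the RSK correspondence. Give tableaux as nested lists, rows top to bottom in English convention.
P = [[1, 3, 4, 8], [2, 6, 7], [5]], Q = [[1, 2, 3, 4], [5, 7, 8], [6]]

Insert each entry of the permutation into P by Schensted row insertion, recording in Q the position of each new cell.

Insert 5: appended to row 1. P = [[5]].
Insert 6: appended to row 1. P = [[5, 6]].
Insert 7: appended to row 1. P = [[5, 6, 7]].
Insert 8: appended to row 1. P = [[5, 6, 7, 8]].
Insert 2: 2 bumps 5 from row 1; 5 starts row 2. P = [[2, 6, 7, 8], [5]].
Insert 1: 1 bumps 2 from row 1; 2 bumps 5 from row 2; 5 starts row 3. P = [[1, 6, 7, 8], [2], [5]].
Insert 3: 3 bumps 6 from row 1; 6 appends to row 2. P = [[1, 3, 7, 8], [2, 6], [5]].
Insert 4: 4 bumps 7 from row 1; 7 appends to row 2. P = [[1, 3, 4, 8], [2, 6, 7], [5]].

So P = [[1, 3, 4, 8], [2, 6, 7], [5]], Q = [[1, 2, 3, 4], [5, 7, 8], [6]].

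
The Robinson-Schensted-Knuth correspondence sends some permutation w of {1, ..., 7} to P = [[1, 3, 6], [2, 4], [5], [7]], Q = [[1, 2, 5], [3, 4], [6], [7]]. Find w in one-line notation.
2 7 1 5 6 4 3

Reverse the RSK construction: for i from n down to 1, find the cell of Q containing i, remove the entry at that cell from P, and reverse-bump it up through P; the value ejected from row 1 is w(i).

Step i=7: Q has 7 at row 4, column 1; remove 7 from row 4 of P and reverse-bump: 7 enters row 3 and ejects 5; 5 enters row 2 and ejects 4; 4 enters row 1 and ejects 3. So w(7) = 3. P is now [[1, 4, 6], [2, 5], [7]].
Step i=6: Q has 6 at row 3, column 1; remove 7 from row 3 of P and reverse-bump: 7 enters row 2 and ejects 5; 5 enters row 1 and ejects 4. So w(6) = 4. P is now [[1, 5, 6], [2, 7]].
Step i=5: Q has 5 at row 1, column 3; remove that cell from P, ejecting 6. So w(5) = 6. P is now [[1, 5], [2, 7]].
Step i=4: Q has 4 at row 2, column 2; remove 7 from row 2 of P and reverse-bump: 7 enters row 1 and ejects 5. So w(4) = 5. P is now [[1, 7], [2]].
Step i=3: Q has 3 at row 2, column 1; remove 2 from row 2 of P and reverse-bump: 2 enters row 1 and ejects 1. So w(3) = 1. P is now [[2, 7]].
Step i=2: Q has 2 at row 1, column 2; remove that cell from P, ejecting 7. So w(2) = 7. P is now [[2]].
Step i=1: Q has 1 at row 1, column 1; remove that cell from P, ejecting 2. So w(1) = 2. P is now [].

So w = 2 7 1 5 6 4 3.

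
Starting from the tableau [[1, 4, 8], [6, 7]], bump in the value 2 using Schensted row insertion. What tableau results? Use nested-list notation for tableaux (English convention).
[[1, 2, 8], [4, 7], [6]]

In row 1, 2 replaces 4 (the leftmost entry greater than 2); 4 is bumped to row 2. In row 2, 4 replaces 6 (the leftmost entry greater than 4); 6 is bumped to row 3. 6 starts a new row 3. The new tableau is [[1, 2, 8], [4, 7], [6]].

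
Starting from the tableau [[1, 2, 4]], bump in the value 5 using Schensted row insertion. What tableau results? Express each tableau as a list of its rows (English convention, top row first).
5 is larger than every entry of row 1, so it is appended to row 1. The new tableau is [[1, 2, 4, 5]].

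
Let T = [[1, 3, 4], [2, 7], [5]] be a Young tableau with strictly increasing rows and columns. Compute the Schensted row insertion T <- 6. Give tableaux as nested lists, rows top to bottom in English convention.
6 is larger than every entry of row 1, so it is appended to row 1. The new tableau is [[1, 3, 4, 6], [2, 7], [5]].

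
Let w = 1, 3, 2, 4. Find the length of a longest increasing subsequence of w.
3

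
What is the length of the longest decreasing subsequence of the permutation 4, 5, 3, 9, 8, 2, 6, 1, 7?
4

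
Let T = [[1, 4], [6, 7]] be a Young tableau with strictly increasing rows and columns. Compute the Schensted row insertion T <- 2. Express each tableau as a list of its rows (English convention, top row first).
In row 1, 2 replaces 4 (the leftmost entry greater than 2); 4 is bumped to row 2. In row 2, 4 replaces 6 (the leftmost entry greater than 4); 6 is bumped to row 3. 6 starts a new row 3. The new tableau is [[1, 2], [4, 7], [6]].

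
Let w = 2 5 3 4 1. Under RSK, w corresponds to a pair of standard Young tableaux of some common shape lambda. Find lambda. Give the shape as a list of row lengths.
[3, 1, 1]

Row-insert each entry into an empty tableau.

After inserting 2: P = [[2]].
After inserting 5: P = [[2, 5]].
After inserting 3: P = [[2, 3], [5]].
After inserting 4: P = [[2, 3, 4], [5]].
After inserting 1: P = [[1, 3, 4], [2], [5]].

The final insertion tableau P = [[1, 3, 4], [2], [5]] has shape [3, 1, 1].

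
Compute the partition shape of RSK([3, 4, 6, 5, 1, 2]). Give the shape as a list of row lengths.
[3, 2, 1]

Row-insert each entry into an empty tableau.

After inserting 3: P = [[3]].
After inserting 4: P = [[3, 4]].
After inserting 6: P = [[3, 4, 6]].
After inserting 5: P = [[3, 4, 5], [6]].
After inserting 1: P = [[1, 4, 5], [3], [6]].
After inserting 2: P = [[1, 2, 5], [3, 4], [6]].

The final insertion tableau P = [[1, 2, 5], [3, 4], [6]] has shape [3, 2, 1].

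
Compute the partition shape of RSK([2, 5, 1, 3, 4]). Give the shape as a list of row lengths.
Row-insert each entry into an empty tableau.

After inserting 2: P = [[2]].
After inserting 5: P = [[2, 5]].
After inserting 1: P = [[1, 5], [2]].
After inserting 3: P = [[1, 3], [2, 5]].
After inserting 4: P = [[1, 3, 4], [2, 5]].

The final insertion tableau P = [[1, 3, 4], [2, 5]] has shape [3, 2].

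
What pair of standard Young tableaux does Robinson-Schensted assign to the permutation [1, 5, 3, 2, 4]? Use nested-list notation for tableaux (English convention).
Insert each entry of the permutation into P by Schensted row insertion, recording in Q the position of each new cell.

Insert 1: appended to row 1. P = [[1]].
Insert 5: appended to row 1. P = [[1, 5]].
Insert 3: 3 bumps 5 from row 1; 5 starts row 2. P = [[1, 3], [5]].
Insert 2: 2 bumps 3 from row 1; 3 bumps 5 from row 2; 5 starts row 3. P = [[1, 2], [3], [5]].
Insert 4: appended to row 1. P = [[1, 2, 4], [3], [5]].

So P = [[1, 2, 4], [3], [5]], Q = [[1, 2, 5], [3], [4]].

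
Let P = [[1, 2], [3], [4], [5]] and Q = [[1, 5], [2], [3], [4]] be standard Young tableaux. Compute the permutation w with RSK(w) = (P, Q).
5 4 3 1 2

Reverse RSK: for i = n, n-1, ..., 1, locate i in Q, remove the corresponding corner cell from P, and reverse-bump its entry up through P; the value ejected from row 1 is w(i).

So w = 5 4 3 1 2.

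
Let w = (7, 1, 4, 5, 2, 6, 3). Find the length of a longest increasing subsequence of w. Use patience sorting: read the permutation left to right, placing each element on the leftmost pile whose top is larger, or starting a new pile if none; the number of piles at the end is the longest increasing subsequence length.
7: new pile. tops = [7]
1: onto pile 1 (replacing 7). tops = [1]
4: new pile. tops = [1, 4]
5: new pile. tops = [1, 4, 5]
2: onto pile 2 (replacing 4). tops = [1, 2, 5]
6: new pile. tops = [1, 2, 5, 6]
3: onto pile 3 (replacing 5). tops = [1, 2, 3, 6]

4 piles, so the longest increasing subsequence has length 4.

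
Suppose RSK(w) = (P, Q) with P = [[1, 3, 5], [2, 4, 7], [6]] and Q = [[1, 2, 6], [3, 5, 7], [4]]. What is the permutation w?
2 6 4 1 3 7 5

Reverse the RSK construction: for i from n down to 1, find the cell of Q containing i, remove the entry at that cell from P, and reverse-bump it up through P; the value ejected from row 1 is w(i).

Step i=7: Q has 7 at row 2, column 3; remove 7 from row 2 of P and reverse-bump: 7 enters row 1 and ejects 5. So w(7) = 5. P is now [[1, 3, 7], [2, 4], [6]].
Step i=6: Q has 6 at row 1, column 3; remove that cell from P, ejecting 7. So w(6) = 7. P is now [[1, 3], [2, 4], [6]].
Step i=5: Q has 5 at row 2, column 2; remove 4 from row 2 of P and reverse-bump: 4 enters row 1 and ejects 3. So w(5) = 3. P is now [[1, 4], [2], [6]].
Step i=4: Q has 4 at row 3, column 1; remove 6 from row 3 of P and reverse-bump: 6 enters row 2 and ejects 2; 2 enters row 1 and ejects 1. So w(4) = 1. P is now [[2, 4], [6]].
Step i=3: Q has 3 at row 2, column 1; remove 6 from row 2 of P and reverse-bump: 6 enters row 1 and ejects 4. So w(3) = 4. P is now [[2, 6]].
Step i=2: Q has 2 at row 1, column 2; remove that cell from P, ejecting 6. So w(2) = 6. P is now [[2]].
Step i=1: Q has 1 at row 1, column 1; remove that cell from P, ejecting 2. So w(1) = 2. P is now [].

So w = 2 6 4 1 3 7 5.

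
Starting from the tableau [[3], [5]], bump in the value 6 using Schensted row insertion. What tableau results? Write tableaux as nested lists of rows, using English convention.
[[3, 6], [5]]

6 is larger than every entry of row 1, so it is appended to row 1. The new tableau is [[3, 6], [5]].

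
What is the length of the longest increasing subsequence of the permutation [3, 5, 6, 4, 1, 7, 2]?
4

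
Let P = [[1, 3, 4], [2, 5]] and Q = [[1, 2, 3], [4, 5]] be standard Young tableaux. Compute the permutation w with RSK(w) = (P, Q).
Reverse the RSK construction: for i from n down to 1, find the cell of Q containing i, remove the entry at that cell from P, and reverse-bump it up through P; the value ejected from row 1 is w(i).

Step i=5: Q has 5 at row 2, column 2; remove 5 from row 2 of P and reverse-bump: 5 enters row 1 and ejects 4. So w(5) = 4. P is now [[1, 3, 5], [2]].
Step i=4: Q has 4 at row 2, column 1; remove 2 from row 2 of P and reverse-bump: 2 enters row 1 and ejects 1. So w(4) = 1. P is now [[2, 3, 5]].
Step i=3: Q has 3 at row 1, column 3; remove that cell from P, ejecting 5. So w(3) = 5. P is now [[2, 3]].
Step i=2: Q has 2 at row 1, column 2; remove that cell from P, ejecting 3. So w(2) = 3. P is now [[2]].
Step i=1: Q has 1 at row 1, column 1; remove that cell from P, ejecting 2. So w(1) = 2. P is now [].

So w = 2 3 5 1 4.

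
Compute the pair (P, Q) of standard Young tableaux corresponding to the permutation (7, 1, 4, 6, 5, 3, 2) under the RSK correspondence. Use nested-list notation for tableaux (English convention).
P = [[1, 2, 5], [3], [4], [6], [7]], Q = [[1, 3, 4], [2], [5], [6], [7]]

Insert each entry of the permutation into P by Schensted row insertion, recording in Q the position of each new cell.

Insert 7: appended to row 1. P = [[7]].
Insert 1: 1 bumps 7 from row 1; 7 starts row 2. P = [[1], [7]].
Insert 4: appended to row 1. P = [[1, 4], [7]].
Insert 6: appended to row 1. P = [[1, 4, 6], [7]].
Insert 5: 5 bumps 6 from row 1; 6 bumps 7 from row 2; 7 starts row 3. P = [[1, 4, 5], [6], [7]].
Insert 3: 3 bumps 4 from row 1; 4 bumps 6 from row 2; 6 bumps 7 from row 3; 7 starts row 4. P = [[1, 3, 5], [4], [6], [7]].
Insert 2: 2 bumps 3 from row 1; 3 bumps 4 from row 2; 4 bumps 6 from row 3; 6 bumps 7 from row 4; 7 starts row 5. P = [[1, 2, 5], [3], [4], [6], [7]].

So P = [[1, 2, 5], [3], [4], [6], [7]], Q = [[1, 3, 4], [2], [5], [6], [7]].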